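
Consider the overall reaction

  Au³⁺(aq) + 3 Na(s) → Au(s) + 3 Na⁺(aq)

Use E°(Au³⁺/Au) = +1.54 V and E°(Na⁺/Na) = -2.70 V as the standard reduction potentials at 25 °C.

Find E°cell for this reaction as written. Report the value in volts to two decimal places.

The Au³⁺/Au couple has the higher reduction potential, so it is the cathode; Na⁺/Na is oxidised at the anode.
E°cell = E°(cathode) − E°(anode) = (+1.54) − (-2.70) = +4.24 V.

+4.24 V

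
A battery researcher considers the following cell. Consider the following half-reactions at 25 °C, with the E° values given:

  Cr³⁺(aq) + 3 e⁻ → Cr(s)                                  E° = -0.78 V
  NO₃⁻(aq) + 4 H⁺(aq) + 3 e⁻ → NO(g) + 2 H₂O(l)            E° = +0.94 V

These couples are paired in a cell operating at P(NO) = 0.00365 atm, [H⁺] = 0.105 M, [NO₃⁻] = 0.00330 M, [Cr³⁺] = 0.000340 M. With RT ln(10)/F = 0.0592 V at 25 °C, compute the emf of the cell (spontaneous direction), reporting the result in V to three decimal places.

+1.710 V

NO₃⁻/NO is the cathode (higher E°), Cr³⁺/Cr the anode: E°cell = +0.94 − (-0.78) = +1.72 V, n = 3.
Overall: NO₃⁻(aq) + 4 H⁺(aq) + Cr(s) → NO(g) + 2 H₂O(l) + Cr³⁺(aq)
Q = P(NO)·[Cr³⁺] / ([NO₃⁻]·[H⁺]^4); log Q = 0.491.
E = E° − (0.0592/n) log Q = +1.72 − (0.0592/3)(0.491) = +1.710 V.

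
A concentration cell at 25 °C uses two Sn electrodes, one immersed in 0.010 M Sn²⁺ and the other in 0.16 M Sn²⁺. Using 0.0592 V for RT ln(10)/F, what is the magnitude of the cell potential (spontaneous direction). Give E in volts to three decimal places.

+0.036 V

For a concentration cell E°cell = 0. The 0.16 M side is the cathode (reduction is favoured where [Sn²⁺] is higher).
With n = 2, E = −(0.0592/2) log([Sn²⁺]ₐₙ/[Sn²⁺]꜀ₐₜ) = −(0.0592/2) log(0.01/0.16) = −(0.0592/2)(-1.204) = +0.036 V.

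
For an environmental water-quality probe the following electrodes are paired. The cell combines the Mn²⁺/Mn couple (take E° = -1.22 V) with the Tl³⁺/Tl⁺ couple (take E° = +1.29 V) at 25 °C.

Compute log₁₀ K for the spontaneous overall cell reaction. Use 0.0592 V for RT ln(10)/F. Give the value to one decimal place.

84.8

Cathode: Tl³⁺/Tl⁺; anode: Mn²⁺/Mn. E°cell = +2.51 V, n = 2.
log K = nE°cell / 0.0592 = (2)(+2.51) / 0.0592 = 84.8.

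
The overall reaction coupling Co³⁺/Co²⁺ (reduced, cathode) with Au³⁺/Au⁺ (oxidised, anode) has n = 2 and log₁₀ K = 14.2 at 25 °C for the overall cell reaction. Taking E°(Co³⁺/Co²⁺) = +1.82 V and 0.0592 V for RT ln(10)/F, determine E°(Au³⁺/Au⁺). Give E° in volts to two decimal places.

E°cell = (0.0592/n)·log K = (0.0592/2)(14.2) = +0.420 V.
Since Co³⁺/Co²⁺ is the cathode and Au³⁺/Au⁺ the anode, E°cell = E°(Co³⁺/Co²⁺) − E°(Au³⁺/Au⁺).
So E°(Au³⁺/Au⁺) = E°(Co³⁺/Co²⁺) − E°cell = (+1.82) − (+0.420) = +1.40 V.

+1.40 V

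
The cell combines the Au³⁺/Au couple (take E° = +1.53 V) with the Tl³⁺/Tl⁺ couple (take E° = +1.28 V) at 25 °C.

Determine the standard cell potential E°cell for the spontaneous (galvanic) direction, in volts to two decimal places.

+0.25 V

The Au³⁺/Au couple has the higher reduction potential, so it is the cathode; Tl³⁺/Tl⁺ is oxidised at the anode.
E°cell = E°(cathode) − E°(anode) = (+1.53) − (+1.28) = +0.25 V.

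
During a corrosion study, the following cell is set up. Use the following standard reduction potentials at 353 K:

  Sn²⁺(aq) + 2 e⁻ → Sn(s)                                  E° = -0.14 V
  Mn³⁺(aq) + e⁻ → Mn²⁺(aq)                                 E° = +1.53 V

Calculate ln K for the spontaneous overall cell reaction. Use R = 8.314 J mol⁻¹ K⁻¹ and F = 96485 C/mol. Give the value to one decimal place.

109.8

Cathode: Mn³⁺/Mn²⁺; anode: Sn²⁺/Sn. E°cell = (+1.53) − (-0.14) = +1.67 V, with n = 2.
ΔG° = −nFE° = −RT ln K, so ln K = nFE°/(RT) = (2)(96485)(+1.67) / ((8.314)(353)) = 109.805.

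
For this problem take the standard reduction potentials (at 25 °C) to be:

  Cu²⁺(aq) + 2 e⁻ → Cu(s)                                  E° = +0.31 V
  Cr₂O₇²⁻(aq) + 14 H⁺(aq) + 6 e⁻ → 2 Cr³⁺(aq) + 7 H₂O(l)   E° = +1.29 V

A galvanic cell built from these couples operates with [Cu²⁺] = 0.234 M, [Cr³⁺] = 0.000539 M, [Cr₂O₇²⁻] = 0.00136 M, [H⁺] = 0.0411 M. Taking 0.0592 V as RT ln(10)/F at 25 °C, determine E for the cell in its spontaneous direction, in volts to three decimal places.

+0.843 V

Cr₂O₇²⁻/Cr³⁺ is the cathode (higher E°), Cu²⁺/Cu the anode: E°cell = +1.29 − (+0.31) = +0.98 V, n = 6.
Overall: Cr₂O₇²⁻(aq) + 14 H⁺(aq) + 3 Cu(s) → 2 Cr³⁺(aq) + 7 H₂O(l) + 3 Cu²⁺(aq)
Q = [Cr³⁺]^2·[Cu²⁺]^3 / ([Cr₂O₇²⁻]·[H⁺]^14); log Q = 13.844.
E = E° − (0.0592/n) log Q = +0.98 − (0.0592/6)(13.844) = +0.843 V.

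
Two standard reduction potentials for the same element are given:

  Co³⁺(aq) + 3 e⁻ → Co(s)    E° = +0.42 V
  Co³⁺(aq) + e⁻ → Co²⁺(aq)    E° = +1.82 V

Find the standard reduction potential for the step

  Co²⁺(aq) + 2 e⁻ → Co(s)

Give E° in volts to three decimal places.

Sequential free energies add, so n₃E°₃ = n₁E°₁ + n₂E°₂.
With n₃ = 3, and the known step contributing 1×(+1.82) V, the unknown satisfies 2·E° = 3×(+0.42) − 1×(+1.82) = -0.560.
E° = -0.560 / 2 = -0.280 V.

-0.280 V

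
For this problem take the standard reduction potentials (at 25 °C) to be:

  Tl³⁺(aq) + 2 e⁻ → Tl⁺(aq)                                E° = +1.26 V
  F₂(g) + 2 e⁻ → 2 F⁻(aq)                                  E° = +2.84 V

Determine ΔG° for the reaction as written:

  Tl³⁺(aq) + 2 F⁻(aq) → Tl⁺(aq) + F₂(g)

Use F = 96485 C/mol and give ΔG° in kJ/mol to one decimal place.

+304.9 kJ/mol

As written, Tl³⁺/Tl⁺ is reduced (cathode) and F₂/F⁻ is oxidised (anode), so E°cell = (+1.26) − (+2.84) = -1.58 V.
Balancing electrons gives n = 2.
ΔG° = −nFE° = −(2)(96485)(-1.58) = 304,893 J = +304.9 kJ/mol.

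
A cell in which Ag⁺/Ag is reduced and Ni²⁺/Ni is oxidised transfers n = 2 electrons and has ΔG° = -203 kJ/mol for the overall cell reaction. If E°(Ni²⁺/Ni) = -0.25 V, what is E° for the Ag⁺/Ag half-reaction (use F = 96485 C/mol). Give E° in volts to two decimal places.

E°cell = −ΔG°/(nF) = −(-203×10³)/((2)(96485)) = +1.052 V.
Since Ag⁺/Ag is the cathode and Ni²⁺/Ni the anode, E°cell = E°(Ag⁺/Ag) − E°(Ni²⁺/Ni).
So E°(Ag⁺/Ag) = E°cell + E°(Ni²⁺/Ni) = +1.052 + (-0.25) = +0.80 V.

+0.80 V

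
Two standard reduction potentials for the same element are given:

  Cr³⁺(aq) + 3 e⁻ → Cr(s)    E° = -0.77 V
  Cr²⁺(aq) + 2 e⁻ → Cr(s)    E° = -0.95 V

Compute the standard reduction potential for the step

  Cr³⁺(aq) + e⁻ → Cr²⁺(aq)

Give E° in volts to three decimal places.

Sequential free energies add, so n₃E°₃ = n₁E°₁ + n₂E°₂.
With n₃ = 3, and the known step contributing 2×(-0.95) V, the unknown satisfies 1·E° = 3×(-0.77) − 2×(-0.95) = -0.410.
E° = -0.410 / 1 = -0.410 V.

-0.410 V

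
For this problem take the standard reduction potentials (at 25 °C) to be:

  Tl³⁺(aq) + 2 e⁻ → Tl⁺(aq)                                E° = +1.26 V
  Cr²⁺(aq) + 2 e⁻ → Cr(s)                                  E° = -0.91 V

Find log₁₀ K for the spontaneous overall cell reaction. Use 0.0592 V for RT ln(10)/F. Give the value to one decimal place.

Cathode: Tl³⁺/Tl⁺; anode: Cr²⁺/Cr. E°cell = +2.17 V, n = 2.
log K = nE°cell / 0.0592 = (2)(+2.17) / 0.0592 = 73.3.

73.3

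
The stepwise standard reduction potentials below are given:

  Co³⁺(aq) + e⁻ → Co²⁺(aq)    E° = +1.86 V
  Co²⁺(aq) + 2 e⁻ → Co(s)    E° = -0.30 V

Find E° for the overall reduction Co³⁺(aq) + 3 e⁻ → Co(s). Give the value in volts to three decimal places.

+0.420 V

Since ΔG° = −nFE° is additive over sequential reductions, n₃E°₃ = n₁E°₁ + n₂E°₂.
E°₃ = (1×+1.86 + 2×-0.30) / 3 = (+1.260) / 3 = +0.420 V.
Simply averaging or adding the two E° values would be wrong; the electron-weighted sum is required.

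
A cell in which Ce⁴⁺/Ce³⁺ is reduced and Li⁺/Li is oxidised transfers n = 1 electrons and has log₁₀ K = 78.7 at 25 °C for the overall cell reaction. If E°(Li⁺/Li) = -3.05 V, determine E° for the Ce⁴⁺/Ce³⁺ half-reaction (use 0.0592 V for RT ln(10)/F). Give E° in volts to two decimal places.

E°cell = (0.0592/n)·log K = (0.0592/1)(78.7) = +4.659 V.
Since Ce⁴⁺/Ce³⁺ is the cathode and Li⁺/Li the anode, E°cell = E°(Ce⁴⁺/Ce³⁺) − E°(Li⁺/Li).
So E°(Ce⁴⁺/Ce³⁺) = E°cell + E°(Li⁺/Li) = +4.659 + (-3.05) = +1.61 V.

+1.61 V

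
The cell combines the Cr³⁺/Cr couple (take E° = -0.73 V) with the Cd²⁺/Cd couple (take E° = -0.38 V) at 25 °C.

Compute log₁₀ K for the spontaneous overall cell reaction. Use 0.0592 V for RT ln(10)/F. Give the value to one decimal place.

35.5

Cathode: Cd²⁺/Cd; anode: Cr³⁺/Cr. E°cell = +0.35 V, n = 6.
log K = nE°cell / 0.0592 = (6)(+0.35) / 0.0592 = 35.5.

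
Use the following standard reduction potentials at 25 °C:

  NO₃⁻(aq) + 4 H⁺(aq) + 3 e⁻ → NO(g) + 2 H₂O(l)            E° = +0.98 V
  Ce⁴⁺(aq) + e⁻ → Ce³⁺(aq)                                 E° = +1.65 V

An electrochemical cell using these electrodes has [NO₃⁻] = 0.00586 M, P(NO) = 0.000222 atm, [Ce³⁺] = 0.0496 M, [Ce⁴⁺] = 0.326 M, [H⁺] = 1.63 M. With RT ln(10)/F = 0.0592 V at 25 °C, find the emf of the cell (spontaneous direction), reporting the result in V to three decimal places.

Ce⁴⁺/Ce³⁺ is the cathode (higher E°), NO₃⁻/NO the anode: E°cell = +1.65 − (+0.98) = +0.67 V, n = 3.
Overall: 3 Ce⁴⁺(aq) + NO(g) + 2 H₂O(l) → 3 Ce³⁺(aq) + NO₃⁻(aq) + 4 H⁺(aq)
Q = [Ce³⁺]^3·[NO₃⁻]·[H⁺]^4 / ([Ce⁴⁺]^3·P(NO)); log Q = -0.183.
E = E° − (0.0592/n) log Q = +0.67 − (0.0592/3)(-0.183) = +0.674 V.

+0.674 V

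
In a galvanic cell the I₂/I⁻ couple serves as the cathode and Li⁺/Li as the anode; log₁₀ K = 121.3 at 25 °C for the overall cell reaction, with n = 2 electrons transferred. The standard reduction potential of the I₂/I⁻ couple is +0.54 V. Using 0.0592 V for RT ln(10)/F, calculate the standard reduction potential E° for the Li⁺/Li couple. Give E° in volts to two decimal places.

-3.05 V

E°cell = (0.0592/n)·log K = (0.0592/2)(121.3) = +3.590 V.
Since I₂/I⁻ is the cathode and Li⁺/Li the anode, E°cell = E°(I₂/I⁻) − E°(Li⁺/Li).
So E°(Li⁺/Li) = E°(I₂/I⁻) − E°cell = (+0.54) − (+3.590) = -3.05 V.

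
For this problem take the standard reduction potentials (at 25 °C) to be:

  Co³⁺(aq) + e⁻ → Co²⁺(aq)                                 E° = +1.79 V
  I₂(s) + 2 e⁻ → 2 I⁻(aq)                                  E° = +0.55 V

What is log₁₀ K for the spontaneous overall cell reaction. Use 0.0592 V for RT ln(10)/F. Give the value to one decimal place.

Cathode: Co³⁺/Co²⁺; anode: I₂/I⁻. E°cell = +1.24 V, n = 2.
log K = nE°cell / 0.0592 = (2)(+1.24) / 0.0592 = 41.9.

41.9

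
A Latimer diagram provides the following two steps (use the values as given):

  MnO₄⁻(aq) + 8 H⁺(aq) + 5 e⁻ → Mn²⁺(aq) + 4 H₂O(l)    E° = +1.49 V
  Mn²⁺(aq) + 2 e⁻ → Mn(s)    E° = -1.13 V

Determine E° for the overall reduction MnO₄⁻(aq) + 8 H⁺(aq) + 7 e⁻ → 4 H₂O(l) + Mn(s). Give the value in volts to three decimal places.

Since ΔG° = −nFE° is additive over sequential reductions, n₃E°₃ = n₁E°₁ + n₂E°₂.
E°₃ = (5×+1.49 + 2×-1.13) / 7 = (+5.190) / 7 = +0.741 V.

+0.741 V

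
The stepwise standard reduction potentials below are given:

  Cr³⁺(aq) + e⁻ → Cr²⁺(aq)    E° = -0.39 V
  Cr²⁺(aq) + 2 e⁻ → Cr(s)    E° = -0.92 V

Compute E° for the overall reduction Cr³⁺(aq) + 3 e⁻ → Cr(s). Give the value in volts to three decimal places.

Since ΔG° = −nFE° is additive over sequential reductions, n₃E°₃ = n₁E°₁ + n₂E°₂.
E°₃ = (1×-0.39 + 2×-0.92) / 3 = (-2.230) / 3 = -0.743 V.

-0.743 V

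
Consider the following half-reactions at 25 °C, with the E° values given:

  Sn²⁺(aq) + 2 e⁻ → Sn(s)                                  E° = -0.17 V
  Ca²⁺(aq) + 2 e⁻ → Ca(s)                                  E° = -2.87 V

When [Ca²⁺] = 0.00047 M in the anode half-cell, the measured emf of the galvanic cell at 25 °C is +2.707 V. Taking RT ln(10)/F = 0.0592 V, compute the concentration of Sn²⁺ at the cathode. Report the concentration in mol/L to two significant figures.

0.00081 M

Sn²⁺/Sn is the cathode, Ca²⁺/Ca the anode: E°cell = +2.70 V, n = 2.
Overall reaction: Sn²⁺(aq) + Ca(s) → Sn(s) + Ca²⁺(aq); Q = [Ca²⁺]^1/[Sn²⁺]^1.
From E = E° − (0.0592/n) log Q: log Q = (E° − E)·n/0.0592 = (+2.70 − (+2.707))·2/0.0592 = -0.2365.
So 1·log[Sn²⁺] = 1·log(0.00047) − log Q = -3.3279 − (-0.2365) = -3.0914; [Sn²⁺] = 10^(-3.0914) ≈ 0.00081 M.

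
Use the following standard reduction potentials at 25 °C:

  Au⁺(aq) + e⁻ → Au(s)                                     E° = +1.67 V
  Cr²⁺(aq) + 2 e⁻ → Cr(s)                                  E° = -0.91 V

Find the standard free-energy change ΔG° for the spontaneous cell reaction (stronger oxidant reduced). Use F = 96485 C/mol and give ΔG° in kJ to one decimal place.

-497.9 kJ

Au⁺/Au (E° = +1.67 V) is the cathode; Cr²⁺/Cr (E° = -0.91 V) is the anode, so E°cell = +2.58 V.
Balancing electrons gives n = 2 (lcm of 1 and 2).
ΔG° = −nFE° = −(2)(96485)(+2.58) = -497,863 J = -497.9 kJ.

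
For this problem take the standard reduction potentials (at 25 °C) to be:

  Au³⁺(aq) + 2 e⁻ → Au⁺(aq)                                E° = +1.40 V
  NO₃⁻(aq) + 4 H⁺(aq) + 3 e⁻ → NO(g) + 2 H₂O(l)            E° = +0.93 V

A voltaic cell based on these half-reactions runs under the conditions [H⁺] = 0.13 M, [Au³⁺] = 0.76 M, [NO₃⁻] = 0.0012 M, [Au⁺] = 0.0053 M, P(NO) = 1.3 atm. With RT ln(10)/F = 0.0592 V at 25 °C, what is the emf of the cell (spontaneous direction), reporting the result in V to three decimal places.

Au³⁺/Au⁺ is the cathode (higher E°), NO₃⁻/NO the anode: E°cell = +1.40 − (+0.93) = +0.47 V, n = 6.
Overall: 3 Au³⁺(aq) + 2 NO(g) + 4 H₂O(l) → 3 Au⁺(aq) + 2 NO₃⁻(aq) + 8 H⁺(aq)
Q = [Au⁺]^3·[NO₃⁻]^2·[H⁺]^8 / ([Au³⁺]^3·P(NO)^2); log Q = -19.628.
E = E° − (0.0592/n) log Q = +0.47 − (0.0592/6)(-19.628) = +0.664 V.

+0.664 V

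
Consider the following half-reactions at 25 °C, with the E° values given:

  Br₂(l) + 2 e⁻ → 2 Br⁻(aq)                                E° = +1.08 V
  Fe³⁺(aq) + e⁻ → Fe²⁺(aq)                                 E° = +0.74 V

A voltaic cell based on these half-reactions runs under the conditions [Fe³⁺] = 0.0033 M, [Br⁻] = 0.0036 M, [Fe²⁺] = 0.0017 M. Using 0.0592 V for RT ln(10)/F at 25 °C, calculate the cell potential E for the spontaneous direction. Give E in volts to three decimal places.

+0.468 V

Br₂/Br⁻ is the cathode (higher E°), Fe³⁺/Fe²⁺ the anode: E°cell = +1.08 − (+0.74) = +0.34 V, n = 2.
Overall: Br₂(l) + 2 Fe²⁺(aq) → 2 Br⁻(aq) + 2 Fe³⁺(aq)
Q = [Br⁻]^2·[Fe³⁺]^2 / ([Fe²⁺]^2); log Q = -4.311.
E = E° − (0.0592/n) log Q = +0.34 − (0.0592/2)(-4.311) = +0.468 V.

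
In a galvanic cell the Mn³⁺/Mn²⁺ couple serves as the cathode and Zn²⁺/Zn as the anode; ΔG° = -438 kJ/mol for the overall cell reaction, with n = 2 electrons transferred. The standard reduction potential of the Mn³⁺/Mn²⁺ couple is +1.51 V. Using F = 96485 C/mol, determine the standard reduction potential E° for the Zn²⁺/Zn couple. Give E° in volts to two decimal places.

E°cell = −ΔG°/(nF) = −(-438×10³)/((2)(96485)) = +2.270 V.
Since Mn³⁺/Mn²⁺ is the cathode and Zn²⁺/Zn the anode, E°cell = E°(Mn³⁺/Mn²⁺) − E°(Zn²⁺/Zn).
So E°(Zn²⁺/Zn) = E°(Mn³⁺/Mn²⁺) − E°cell = (+1.51) − (+2.270) = -0.76 V.

-0.76 V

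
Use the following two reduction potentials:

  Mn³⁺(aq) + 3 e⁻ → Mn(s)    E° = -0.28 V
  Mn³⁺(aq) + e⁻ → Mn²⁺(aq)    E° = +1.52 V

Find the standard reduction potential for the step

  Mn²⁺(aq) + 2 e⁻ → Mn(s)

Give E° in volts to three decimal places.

Sequential free energies add, so n₃E°₃ = n₁E°₁ + n₂E°₂.
With n₃ = 3, and the known step contributing 1×(+1.52) V, the unknown satisfies 2·E° = 3×(-0.28) − 1×(+1.52) = -2.360.
E° = -2.360 / 2 = -1.180 V.

-1.180 V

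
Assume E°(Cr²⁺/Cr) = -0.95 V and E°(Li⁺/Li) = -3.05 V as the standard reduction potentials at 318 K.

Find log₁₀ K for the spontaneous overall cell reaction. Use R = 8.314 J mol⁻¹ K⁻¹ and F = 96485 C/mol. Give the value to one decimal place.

66.6

Cathode: Cr²⁺/Cr; anode: Li⁺/Li. E°cell = (-0.95) − (-3.05) = +2.10 V, with n = 2.
ΔG° = −nFE° = −RT ln K, so ln K = nFE°/(RT) = (2)(96485)(+2.10) / ((8.314)(318)) = 153.275.
log₁₀ K = 153.275 / ln 10 = 66.6.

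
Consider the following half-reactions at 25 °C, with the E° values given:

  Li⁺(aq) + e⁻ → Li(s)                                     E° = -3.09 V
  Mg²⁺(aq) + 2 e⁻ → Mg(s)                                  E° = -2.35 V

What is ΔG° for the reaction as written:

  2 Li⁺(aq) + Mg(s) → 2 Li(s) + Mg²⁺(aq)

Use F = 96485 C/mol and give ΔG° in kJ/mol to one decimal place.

+142.8 kJ/mol

As written, Li⁺/Li is reduced (cathode) and Mg²⁺/Mg is oxidised (anode), so E°cell = (-3.09) − (-2.35) = -0.74 V.
Balancing electrons gives n = 2.
ΔG° = −nFE° = −(2)(96485)(-0.74) = 142,798 J = +142.8 kJ/mol.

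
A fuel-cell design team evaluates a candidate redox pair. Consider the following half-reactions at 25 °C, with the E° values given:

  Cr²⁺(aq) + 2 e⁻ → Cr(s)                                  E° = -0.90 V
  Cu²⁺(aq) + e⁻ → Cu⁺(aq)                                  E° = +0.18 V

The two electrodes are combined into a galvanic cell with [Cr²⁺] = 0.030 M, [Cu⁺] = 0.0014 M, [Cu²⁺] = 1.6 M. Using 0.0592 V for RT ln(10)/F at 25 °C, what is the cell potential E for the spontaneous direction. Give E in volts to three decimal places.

Cu²⁺/Cu⁺ is the cathode (higher E°), Cr²⁺/Cr the anode: E°cell = +0.18 − (-0.90) = +1.08 V, n = 2.
Overall: 2 Cu²⁺(aq) + Cr(s) → 2 Cu⁺(aq) + Cr²⁺(aq)
Q = [Cu⁺]^2·[Cr²⁺] / ([Cu²⁺]^2); log Q = -7.639.
E = E° − (0.0592/n) log Q = +1.08 − (0.0592/2)(-7.639) = +1.306 V.

+1.306 V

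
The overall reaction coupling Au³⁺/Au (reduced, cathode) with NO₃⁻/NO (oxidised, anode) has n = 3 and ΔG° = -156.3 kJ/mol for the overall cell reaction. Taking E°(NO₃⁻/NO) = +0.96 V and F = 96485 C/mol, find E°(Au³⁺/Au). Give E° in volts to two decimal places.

+1.50 V

E°cell = −ΔG°/(nF) = −(-156.3×10³)/((3)(96485)) = +0.540 V.
Since Au³⁺/Au is the cathode and NO₃⁻/NO the anode, E°cell = E°(Au³⁺/Au) − E°(NO₃⁻/NO).
So E°(Au³⁺/Au) = E°cell + E°(NO₃⁻/NO) = +0.540 + (+0.96) = +1.50 V.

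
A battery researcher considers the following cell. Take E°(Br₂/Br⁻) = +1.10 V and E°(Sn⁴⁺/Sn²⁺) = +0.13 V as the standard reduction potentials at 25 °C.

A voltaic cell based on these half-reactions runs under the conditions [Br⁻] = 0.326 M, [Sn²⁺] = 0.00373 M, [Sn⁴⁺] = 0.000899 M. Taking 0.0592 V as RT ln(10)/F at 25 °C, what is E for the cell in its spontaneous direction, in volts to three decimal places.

Br₂/Br⁻ is the cathode (higher E°), Sn⁴⁺/Sn²⁺ the anode: E°cell = +1.10 − (+0.13) = +0.97 V, n = 2.
Overall: Br₂(l) + Sn²⁺(aq) → 2 Br⁻(aq) + Sn⁴⁺(aq)
Q = [Br⁻]^2·[Sn⁴⁺] / ([Sn²⁺]); log Q = -1.592.
E = E° − (0.0592/n) log Q = +0.97 − (0.0592/2)(-1.592) = +1.017 V.

+1.017 V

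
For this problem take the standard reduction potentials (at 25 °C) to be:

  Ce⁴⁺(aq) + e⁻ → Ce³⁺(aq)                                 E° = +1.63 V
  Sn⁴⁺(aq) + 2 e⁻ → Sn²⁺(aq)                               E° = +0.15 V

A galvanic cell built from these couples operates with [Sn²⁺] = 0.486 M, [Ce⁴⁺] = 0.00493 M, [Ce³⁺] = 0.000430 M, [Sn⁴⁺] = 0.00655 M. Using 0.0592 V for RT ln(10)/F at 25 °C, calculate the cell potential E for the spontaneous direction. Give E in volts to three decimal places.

Ce⁴⁺/Ce³⁺ is the cathode (higher E°), Sn⁴⁺/Sn²⁺ the anode: E°cell = +1.63 − (+0.15) = +1.48 V, n = 2.
Overall: 2 Ce⁴⁺(aq) + Sn²⁺(aq) → 2 Ce³⁺(aq) + Sn⁴⁺(aq)
Q = [Ce³⁺]^2·[Sn⁴⁺] / ([Ce⁴⁺]^2·[Sn²⁺]); log Q = -3.989.
E = E° − (0.0592/n) log Q = +1.48 − (0.0592/2)(-3.989) = +1.598 V.

+1.598 V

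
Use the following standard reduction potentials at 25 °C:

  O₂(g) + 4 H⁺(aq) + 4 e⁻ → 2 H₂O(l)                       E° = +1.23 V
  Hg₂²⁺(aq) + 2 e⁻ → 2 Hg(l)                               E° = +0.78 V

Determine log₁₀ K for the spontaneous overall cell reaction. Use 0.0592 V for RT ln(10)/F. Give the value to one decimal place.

Cathode: O₂/H₂O; anode: Hg₂²⁺/Hg. E°cell = +0.45 V, n = 4.
log K = nE°cell / 0.0592 = (4)(+0.45) / 0.0592 = 30.4.

30.4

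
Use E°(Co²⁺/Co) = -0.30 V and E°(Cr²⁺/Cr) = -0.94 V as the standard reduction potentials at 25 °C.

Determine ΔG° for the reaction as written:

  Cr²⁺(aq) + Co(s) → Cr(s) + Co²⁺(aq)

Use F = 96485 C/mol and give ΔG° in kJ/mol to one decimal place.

As written, Cr²⁺/Cr is reduced (cathode) and Co²⁺/Co is oxidised (anode), so E°cell = (-0.94) − (-0.30) = -0.64 V.
Balancing electrons gives n = 2.
ΔG° = −nFE° = −(2)(96485)(-0.64) = 123,501 J = +123.5 kJ/mol.

+123.5 kJ/mol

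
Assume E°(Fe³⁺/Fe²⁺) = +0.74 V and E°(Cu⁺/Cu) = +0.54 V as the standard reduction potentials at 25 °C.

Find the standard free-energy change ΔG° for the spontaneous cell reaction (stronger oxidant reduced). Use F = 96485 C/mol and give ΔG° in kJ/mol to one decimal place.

Fe³⁺/Fe²⁺ (E° = +0.74 V) is the cathode; Cu⁺/Cu (E° = +0.54 V) is the anode, so E°cell = +0.20 V.
Balancing electrons gives n = 1 (lcm of 1 and 1).
ΔG° = −nFE° = −(1)(96485)(+0.20) = -19,297 J = -19.3 kJ/mol.

-19.3 kJ/mol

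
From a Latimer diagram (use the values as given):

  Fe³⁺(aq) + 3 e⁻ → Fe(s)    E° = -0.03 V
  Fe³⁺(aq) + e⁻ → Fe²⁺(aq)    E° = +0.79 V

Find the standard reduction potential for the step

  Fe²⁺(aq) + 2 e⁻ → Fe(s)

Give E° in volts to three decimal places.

-0.440 V

Sequential free energies add, so n₃E°₃ = n₁E°₁ + n₂E°₂.
With n₃ = 3, and the known step contributing 1×(+0.79) V, the unknown satisfies 2·E° = 3×(-0.03) − 1×(+0.79) = -0.880.
E° = -0.880 / 2 = -0.440 V.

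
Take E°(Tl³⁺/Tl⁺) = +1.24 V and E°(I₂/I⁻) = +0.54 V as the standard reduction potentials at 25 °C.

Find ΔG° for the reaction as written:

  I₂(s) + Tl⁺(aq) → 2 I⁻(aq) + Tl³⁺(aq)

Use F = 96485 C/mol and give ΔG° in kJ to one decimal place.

As written, I₂/I⁻ is reduced (cathode) and Tl³⁺/Tl⁺ is oxidised (anode), so E°cell = (+0.54) − (+1.24) = -0.70 V.
Balancing electrons gives n = 2.
ΔG° = −nFE° = −(2)(96485)(-0.70) = 135,079 J = +135.1 kJ.

+135.1 kJ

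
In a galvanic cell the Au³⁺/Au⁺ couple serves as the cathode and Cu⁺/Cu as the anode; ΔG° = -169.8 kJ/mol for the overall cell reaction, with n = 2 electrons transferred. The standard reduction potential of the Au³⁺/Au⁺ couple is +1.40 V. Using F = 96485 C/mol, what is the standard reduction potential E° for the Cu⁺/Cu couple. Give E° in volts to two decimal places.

+0.52 V

E°cell = −ΔG°/(nF) = −(-169.8×10³)/((2)(96485)) = +0.880 V.
Since Au³⁺/Au⁺ is the cathode and Cu⁺/Cu the anode, E°cell = E°(Au³⁺/Au⁺) − E°(Cu⁺/Cu).
So E°(Cu⁺/Cu) = E°(Au³⁺/Au⁺) − E°cell = (+1.40) − (+0.880) = +0.52 V.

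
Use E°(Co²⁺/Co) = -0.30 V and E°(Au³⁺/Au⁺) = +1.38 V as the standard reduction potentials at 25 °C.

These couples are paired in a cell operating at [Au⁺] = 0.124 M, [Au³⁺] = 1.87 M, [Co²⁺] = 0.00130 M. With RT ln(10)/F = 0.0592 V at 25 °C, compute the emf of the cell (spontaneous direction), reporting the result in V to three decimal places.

Au³⁺/Au⁺ is the cathode (higher E°), Co²⁺/Co the anode: E°cell = +1.38 − (-0.30) = +1.68 V, n = 2.
Overall: Au³⁺(aq) + Co(s) → Au⁺(aq) + Co²⁺(aq)
Q = [Au⁺]·[Co²⁺] / ([Au³⁺]); log Q = -4.064.
E = E° − (0.0592/n) log Q = +1.68 − (0.0592/2)(-4.064) = +1.800 V.

+1.800 V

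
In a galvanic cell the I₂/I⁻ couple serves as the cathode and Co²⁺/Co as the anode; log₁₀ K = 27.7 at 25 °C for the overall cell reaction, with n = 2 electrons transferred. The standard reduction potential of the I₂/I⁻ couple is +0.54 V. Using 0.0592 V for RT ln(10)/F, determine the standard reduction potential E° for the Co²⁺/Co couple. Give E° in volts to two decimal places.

-0.28 V

E°cell = (0.0592/n)·log K = (0.0592/2)(27.7) = +0.820 V.
Since I₂/I⁻ is the cathode and Co²⁺/Co the anode, E°cell = E°(I₂/I⁻) − E°(Co²⁺/Co).
So E°(Co²⁺/Co) = E°(I₂/I⁻) − E°cell = (+0.54) − (+0.820) = -0.28 V.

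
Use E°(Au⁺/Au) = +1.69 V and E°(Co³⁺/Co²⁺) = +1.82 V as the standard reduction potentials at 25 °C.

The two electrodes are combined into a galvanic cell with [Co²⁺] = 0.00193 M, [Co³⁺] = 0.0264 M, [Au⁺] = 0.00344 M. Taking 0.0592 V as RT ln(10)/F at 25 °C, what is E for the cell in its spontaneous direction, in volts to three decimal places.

+0.343 V

Co³⁺/Co²⁺ is the cathode (higher E°), Au⁺/Au the anode: E°cell = +1.82 − (+1.69) = +0.13 V, n = 1.
Overall: Co³⁺(aq) + Au(s) → Co²⁺(aq) + Au⁺(aq)
Q = [Co²⁺]·[Au⁺] / ([Co³⁺]); log Q = -3.599.
E = E° − (0.0592/n) log Q = +0.13 − (0.0592/1)(-3.599) = +0.343 V.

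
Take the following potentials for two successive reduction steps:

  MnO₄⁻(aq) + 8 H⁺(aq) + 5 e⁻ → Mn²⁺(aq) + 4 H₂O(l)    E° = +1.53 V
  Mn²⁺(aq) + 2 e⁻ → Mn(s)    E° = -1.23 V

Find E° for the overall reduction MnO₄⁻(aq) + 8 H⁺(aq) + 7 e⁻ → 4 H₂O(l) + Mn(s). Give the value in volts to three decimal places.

Standard free energies of sequential steps add: ΔG°₃ = ΔG°₁ + ΔG°₂, so n₃E°₃ = n₁E°₁ + n₂E°₂.
E°₃ = (5×+1.53 + 2×-1.23) / 7 = (+5.190) / 7 = +0.741 V.

+0.741 V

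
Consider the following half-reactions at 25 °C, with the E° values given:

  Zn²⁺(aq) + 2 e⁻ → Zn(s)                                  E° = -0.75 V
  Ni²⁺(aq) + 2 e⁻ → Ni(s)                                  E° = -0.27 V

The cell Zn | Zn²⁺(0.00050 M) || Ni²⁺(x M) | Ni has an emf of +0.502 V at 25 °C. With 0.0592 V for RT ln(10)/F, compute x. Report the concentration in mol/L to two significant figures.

0.0028 M

Ni²⁺/Ni is the cathode, Zn²⁺/Zn the anode: E°cell = +0.48 V, n = 2.
Overall reaction: Ni²⁺(aq) + Zn(s) → Ni(s) + Zn²⁺(aq); Q = [Zn²⁺]^1/[Ni²⁺]^1.
From E = E° − (0.0592/n) log Q: log Q = (E° − E)·n/0.0592 = (+0.48 − (+0.502))·2/0.0592 = -0.7432.
So 1·log[Ni²⁺] = 1·log(0.0005) − log Q = -3.3010 − (-0.7432) = -2.5578; [Ni²⁺] = 10^(-2.5578) ≈ 0.0028 M.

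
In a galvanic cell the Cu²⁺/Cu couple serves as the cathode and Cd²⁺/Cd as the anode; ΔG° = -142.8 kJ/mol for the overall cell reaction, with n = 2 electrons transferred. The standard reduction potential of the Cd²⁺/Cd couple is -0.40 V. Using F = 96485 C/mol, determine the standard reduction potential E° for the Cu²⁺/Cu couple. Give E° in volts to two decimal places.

+0.34 V

E°cell = −ΔG°/(nF) = −(-142.8×10³)/((2)(96485)) = +0.740 V.
Since Cu²⁺/Cu is the cathode and Cd²⁺/Cd the anode, E°cell = E°(Cu²⁺/Cu) − E°(Cd²⁺/Cd).
So E°(Cu²⁺/Cu) = E°cell + E°(Cd²⁺/Cd) = +0.740 + (-0.40) = +0.34 V.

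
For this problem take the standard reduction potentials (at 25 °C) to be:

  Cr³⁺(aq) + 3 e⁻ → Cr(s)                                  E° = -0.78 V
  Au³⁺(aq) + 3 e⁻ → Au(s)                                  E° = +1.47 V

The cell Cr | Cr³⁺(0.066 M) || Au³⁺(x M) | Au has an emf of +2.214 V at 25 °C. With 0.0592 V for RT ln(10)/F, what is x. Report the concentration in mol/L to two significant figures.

0.00099 M

Au³⁺/Au is the cathode, Cr³⁺/Cr the anode: E°cell = +2.25 V, n = 3.
Overall reaction: Au³⁺(aq) + Cr(s) → Au(s) + Cr³⁺(aq); Q = [Cr³⁺]^1/[Au³⁺]^1.
From E = E° − (0.0592/n) log Q: log Q = (E° − E)·n/0.0592 = (+2.25 − (+2.214))·3/0.0592 = 1.8243.
So 1·log[Au³⁺] = 1·log(0.066) − log Q = -1.1805 − (1.8243) = -3.0048; [Au³⁺] = 10^(-3.0048) ≈ 0.00099 M.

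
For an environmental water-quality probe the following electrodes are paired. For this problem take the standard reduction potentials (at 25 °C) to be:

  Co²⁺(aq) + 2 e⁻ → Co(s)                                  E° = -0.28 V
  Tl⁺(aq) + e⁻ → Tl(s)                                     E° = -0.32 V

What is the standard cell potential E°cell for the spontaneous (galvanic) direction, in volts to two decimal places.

The Co²⁺/Co couple has the higher reduction potential, so it is the cathode; Tl⁺/Tl is oxidised at the anode.
E°cell = E°(cathode) − E°(anode) = (-0.28) − (-0.32) = +0.04 V.
Since E°cell > 0, the reaction is spontaneous under standard conditions.

+0.04 V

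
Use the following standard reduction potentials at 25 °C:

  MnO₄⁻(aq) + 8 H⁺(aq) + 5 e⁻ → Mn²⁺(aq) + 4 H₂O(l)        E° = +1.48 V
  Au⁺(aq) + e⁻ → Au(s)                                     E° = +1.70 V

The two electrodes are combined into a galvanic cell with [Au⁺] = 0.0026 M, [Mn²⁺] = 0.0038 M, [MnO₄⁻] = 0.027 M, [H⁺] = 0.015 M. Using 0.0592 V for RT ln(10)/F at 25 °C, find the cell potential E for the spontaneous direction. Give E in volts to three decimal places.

Au⁺/Au is the cathode (higher E°), MnO₄⁻/Mn²⁺ the anode: E°cell = +1.70 − (+1.48) = +0.22 V, n = 5.
Overall: 5 Au⁺(aq) + Mn²⁺(aq) + 4 H₂O(l) → 5 Au(s) + MnO₄⁻(aq) + 8 H⁺(aq)
Q = [MnO₄⁻]·[H⁺]^8 / ([Au⁺]^5·[Mn²⁺]); log Q = -0.815.
E = E° − (0.0592/n) log Q = +0.22 − (0.0592/5)(-0.815) = +0.230 V.

+0.230 V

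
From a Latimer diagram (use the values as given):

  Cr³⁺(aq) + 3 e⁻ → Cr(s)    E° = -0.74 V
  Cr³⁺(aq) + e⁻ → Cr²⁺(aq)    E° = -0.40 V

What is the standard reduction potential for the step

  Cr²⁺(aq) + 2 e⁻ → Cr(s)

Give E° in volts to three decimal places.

-0.910 V

Sequential free energies add, so n₃E°₃ = n₁E°₁ + n₂E°₂.
With n₃ = 3, and the known step contributing 1×(-0.40) V, the unknown satisfies 2·E° = 3×(-0.74) − 1×(-0.40) = -1.820.
E° = -1.820 / 2 = -0.910 V.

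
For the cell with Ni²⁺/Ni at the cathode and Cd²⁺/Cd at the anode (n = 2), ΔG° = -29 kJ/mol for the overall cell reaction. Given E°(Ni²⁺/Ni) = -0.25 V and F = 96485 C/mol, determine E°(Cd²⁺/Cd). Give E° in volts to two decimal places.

E°cell = −ΔG°/(nF) = −(-29×10³)/((2)(96485)) = +0.150 V.
Since Ni²⁺/Ni is the cathode and Cd²⁺/Cd the anode, E°cell = E°(Ni²⁺/Ni) − E°(Cd²⁺/Cd).
So E°(Cd²⁺/Cd) = E°(Ni²⁺/Ni) − E°cell = (-0.25) − (+0.150) = -0.40 V.

-0.40 V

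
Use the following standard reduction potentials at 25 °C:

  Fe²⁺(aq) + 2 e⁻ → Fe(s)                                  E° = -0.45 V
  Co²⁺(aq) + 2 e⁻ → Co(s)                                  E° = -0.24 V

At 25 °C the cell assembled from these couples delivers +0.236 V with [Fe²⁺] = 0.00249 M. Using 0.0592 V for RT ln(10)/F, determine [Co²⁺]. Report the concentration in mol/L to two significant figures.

Co²⁺/Co is the cathode, Fe²⁺/Fe the anode: E°cell = +0.21 V, n = 2.
Overall reaction: Co²⁺(aq) + Fe(s) → Co(s) + Fe²⁺(aq); Q = [Fe²⁺]^1/[Co²⁺]^1.
From E = E° − (0.0592/n) log Q: log Q = (E° − E)·n/0.0592 = (+0.21 − (+0.236))·2/0.0592 = -0.8784.
So 1·log[Co²⁺] = 1·log(0.00249) − log Q = -2.6038 − (-0.8784) = -1.7254; [Co²⁺] = 10^(-1.7254) ≈ 0.019 M.

0.019 M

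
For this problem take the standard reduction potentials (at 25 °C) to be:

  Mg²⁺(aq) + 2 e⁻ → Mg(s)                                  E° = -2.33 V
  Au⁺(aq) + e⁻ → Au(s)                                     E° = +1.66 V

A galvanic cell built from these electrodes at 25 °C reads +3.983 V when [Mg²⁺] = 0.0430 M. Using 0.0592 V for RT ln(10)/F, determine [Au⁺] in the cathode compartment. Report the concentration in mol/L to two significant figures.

Au⁺/Au is the cathode, Mg²⁺/Mg the anode: E°cell = +3.99 V, n = 2.
Overall reaction: 2 Au⁺(aq) + Mg(s) → 2 Au(s) + Mg²⁺(aq); Q = [Mg²⁺]^1/[Au⁺]^2.
From E = E° − (0.0592/n) log Q: log Q = (E° − E)·n/0.0592 = (+3.99 − (+3.983))·2/0.0592 = 0.2365.
So 2·log[Au⁺] = 1·log(0.043) − log Q = -1.3665 − (0.2365) = -1.6030; log[Au⁺] = -1.6030 / 2 = -0.8015; [Au⁺] = 10^(-0.8015) ≈ 0.16 M.

0.16 M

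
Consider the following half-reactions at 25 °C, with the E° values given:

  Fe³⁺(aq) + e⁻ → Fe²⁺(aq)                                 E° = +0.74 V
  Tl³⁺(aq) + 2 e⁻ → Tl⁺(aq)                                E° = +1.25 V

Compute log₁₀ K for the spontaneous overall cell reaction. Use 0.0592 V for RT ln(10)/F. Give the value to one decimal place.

Cathode: Tl³⁺/Tl⁺; anode: Fe³⁺/Fe²⁺. E°cell = +0.51 V, n = 2.
log K = nE°cell / 0.0592 = (2)(+0.51) / 0.0592 = 17.2.

17.2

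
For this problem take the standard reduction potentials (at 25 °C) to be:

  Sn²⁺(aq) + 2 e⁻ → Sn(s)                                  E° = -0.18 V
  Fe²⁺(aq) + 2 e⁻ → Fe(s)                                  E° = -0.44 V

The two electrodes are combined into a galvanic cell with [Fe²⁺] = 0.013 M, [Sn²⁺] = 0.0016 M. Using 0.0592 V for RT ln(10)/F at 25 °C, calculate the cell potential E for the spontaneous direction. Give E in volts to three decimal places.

Sn²⁺/Sn is the cathode (higher E°), Fe²⁺/Fe the anode: E°cell = -0.18 − (-0.44) = +0.26 V, n = 2.
Overall: Sn²⁺(aq) + Fe(s) → Sn(s) + Fe²⁺(aq)
Q = [Fe²⁺] / ([Sn²⁺]); log Q = 0.910.
E = E° − (0.0592/n) log Q = +0.26 − (0.0592/2)(0.910) = +0.233 V.

+0.233 V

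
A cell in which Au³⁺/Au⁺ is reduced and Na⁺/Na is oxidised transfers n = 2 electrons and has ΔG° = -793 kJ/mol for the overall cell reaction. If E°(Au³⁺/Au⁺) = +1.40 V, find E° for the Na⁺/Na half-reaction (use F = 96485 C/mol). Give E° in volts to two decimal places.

E°cell = −ΔG°/(nF) = −(-793×10³)/((2)(96485)) = +4.109 V.
Since Au³⁺/Au⁺ is the cathode and Na⁺/Na the anode, E°cell = E°(Au³⁺/Au⁺) − E°(Na⁺/Na).
So E°(Na⁺/Na) = E°(Au³⁺/Au⁺) − E°cell = (+1.40) − (+4.109) = -2.71 V.

-2.71 V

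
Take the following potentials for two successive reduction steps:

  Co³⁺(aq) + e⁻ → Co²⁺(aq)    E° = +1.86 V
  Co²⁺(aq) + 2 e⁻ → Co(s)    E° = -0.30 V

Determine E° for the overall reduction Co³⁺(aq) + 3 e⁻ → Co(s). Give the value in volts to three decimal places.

+0.420 V

Standard free energies of sequential steps add: ΔG°₃ = ΔG°₁ + ΔG°₂, so n₃E°₃ = n₁E°₁ + n₂E°₂.
E°₃ = (1×+1.86 + 2×-0.30) / 3 = (+1.260) / 3 = +0.420 V.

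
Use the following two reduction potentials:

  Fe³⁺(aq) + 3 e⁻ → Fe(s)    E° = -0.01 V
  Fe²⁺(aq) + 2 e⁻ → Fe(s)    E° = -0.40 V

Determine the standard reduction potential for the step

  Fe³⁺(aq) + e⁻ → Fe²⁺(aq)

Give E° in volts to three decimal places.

Sequential free energies add, so n₃E°₃ = n₁E°₁ + n₂E°₂.
With n₃ = 3, and the known step contributing 2×(-0.40) V, the unknown satisfies 1·E° = 3×(-0.01) − 2×(-0.40) = +0.770.
E° = +0.770 / 1 = +0.770 V.

+0.770 V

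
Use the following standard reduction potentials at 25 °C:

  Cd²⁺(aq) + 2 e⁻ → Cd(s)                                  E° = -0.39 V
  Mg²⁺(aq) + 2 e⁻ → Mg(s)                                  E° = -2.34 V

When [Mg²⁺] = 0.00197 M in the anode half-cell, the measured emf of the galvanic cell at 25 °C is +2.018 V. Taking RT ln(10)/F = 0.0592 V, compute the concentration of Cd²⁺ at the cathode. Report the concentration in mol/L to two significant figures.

Cd²⁺/Cd is the cathode, Mg²⁺/Mg the anode: E°cell = +1.95 V, n = 2.
Overall reaction: Cd²⁺(aq) + Mg(s) → Cd(s) + Mg²⁺(aq); Q = [Mg²⁺]^1/[Cd²⁺]^1.
From E = E° − (0.0592/n) log Q: log Q = (E° − E)·n/0.0592 = (+1.95 − (+2.018))·2/0.0592 = -2.2973.
So 1·log[Cd²⁺] = 1·log(0.00197) − log Q = -2.7055 − (-2.2973) = -0.4082; [Cd²⁺] = 10^(-0.4082) ≈ 0.39 M.

0.39 M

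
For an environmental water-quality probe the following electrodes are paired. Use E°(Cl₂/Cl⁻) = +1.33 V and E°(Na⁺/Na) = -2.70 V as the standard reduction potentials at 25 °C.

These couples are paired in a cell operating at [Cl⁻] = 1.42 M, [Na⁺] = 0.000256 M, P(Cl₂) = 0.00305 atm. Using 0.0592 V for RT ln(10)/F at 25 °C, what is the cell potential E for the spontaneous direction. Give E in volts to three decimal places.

+4.159 V

Cl₂/Cl⁻ is the cathode (higher E°), Na⁺/Na the anode: E°cell = +1.33 − (-2.70) = +4.03 V, n = 2.
Overall: Cl₂(g) + 2 Na(s) → 2 Cl⁻(aq) + 2 Na⁺(aq)
Q = [Cl⁻]^2·[Na⁺]^2 / (P(Cl₂)); log Q = -4.363.
E = E° − (0.0592/n) log Q = +4.03 − (0.0592/2)(-4.363) = +4.159 V.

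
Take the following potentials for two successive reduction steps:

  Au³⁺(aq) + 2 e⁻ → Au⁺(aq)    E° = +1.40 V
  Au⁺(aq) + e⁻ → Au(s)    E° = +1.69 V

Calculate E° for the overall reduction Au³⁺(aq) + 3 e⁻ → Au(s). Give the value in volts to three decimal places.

Since ΔG° = −nFE° is additive over sequential reductions, n₃E°₃ = n₁E°₁ + n₂E°₂.
E°₃ = (2×+1.40 + 1×+1.69) / 3 = (+4.490) / 3 = +1.497 V.
Simply averaging or adding the two E° values would be wrong; the electron-weighted sum is required.

+1.497 V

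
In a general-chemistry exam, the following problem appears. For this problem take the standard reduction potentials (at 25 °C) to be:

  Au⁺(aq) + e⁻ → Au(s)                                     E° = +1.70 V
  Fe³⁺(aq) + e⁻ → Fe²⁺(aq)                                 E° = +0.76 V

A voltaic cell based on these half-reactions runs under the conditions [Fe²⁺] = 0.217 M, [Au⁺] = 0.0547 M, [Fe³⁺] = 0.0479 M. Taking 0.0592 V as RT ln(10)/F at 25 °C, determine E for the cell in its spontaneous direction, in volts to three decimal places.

+0.904 V

Au⁺/Au is the cathode (higher E°), Fe³⁺/Fe²⁺ the anode: E°cell = +1.70 − (+0.76) = +0.94 V, n = 1.
Overall: Au⁺(aq) + Fe²⁺(aq) → Au(s) + Fe³⁺(aq)
Q = [Fe³⁺] / ([Au⁺]·[Fe²⁺]); log Q = 0.606.
E = E° − (0.0592/n) log Q = +0.94 − (0.0592/1)(0.606) = +0.904 V.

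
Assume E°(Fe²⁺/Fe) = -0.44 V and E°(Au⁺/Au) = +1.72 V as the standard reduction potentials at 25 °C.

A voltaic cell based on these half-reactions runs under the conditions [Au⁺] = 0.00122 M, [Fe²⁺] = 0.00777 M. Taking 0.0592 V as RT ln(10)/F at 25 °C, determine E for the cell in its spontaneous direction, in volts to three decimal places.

Au⁺/Au is the cathode (higher E°), Fe²⁺/Fe the anode: E°cell = +1.72 − (-0.44) = +2.16 V, n = 2.
Overall: 2 Au⁺(aq) + Fe(s) → 2 Au(s) + Fe²⁺(aq)
Q = [Fe²⁺] / ([Au⁺]^2); log Q = 3.718.
E = E° − (0.0592/n) log Q = +2.16 − (0.0592/2)(3.718) = +2.050 V.

+2.050 V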